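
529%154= 67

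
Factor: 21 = 3^1*7^1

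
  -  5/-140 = 1/28=0.04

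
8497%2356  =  1429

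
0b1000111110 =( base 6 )2354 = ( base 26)m2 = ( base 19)1b4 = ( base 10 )574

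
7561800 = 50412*150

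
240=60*4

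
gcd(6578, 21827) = 299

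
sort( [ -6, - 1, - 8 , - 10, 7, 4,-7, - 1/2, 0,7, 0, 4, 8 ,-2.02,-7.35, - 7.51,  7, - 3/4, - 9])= [ - 10,-9, - 8, - 7.51, - 7.35,-7, - 6, - 2.02, - 1, - 3/4, - 1/2,0,0, 4,  4, 7, 7, 7,8]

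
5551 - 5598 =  - 47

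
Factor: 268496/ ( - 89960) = - 194/65 = - 2^1  *5^( - 1)*13^ (-1)*97^1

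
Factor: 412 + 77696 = 2^2*3^1*23^1 * 283^1 = 78108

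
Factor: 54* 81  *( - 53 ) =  - 2^1*3^7 * 53^1= - 231822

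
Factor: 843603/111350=2^( - 1)*3^1*5^( - 2)*17^( - 1)*  31^1*47^1 * 131^( - 1) * 193^1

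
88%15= 13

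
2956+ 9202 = 12158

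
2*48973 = 97946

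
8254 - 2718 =5536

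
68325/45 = 1518+1/3 = 1518.33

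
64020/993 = 21340/331=64.47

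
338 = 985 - 647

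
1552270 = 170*9131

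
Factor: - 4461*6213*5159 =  - 142987839687 =- 3^2*7^1*11^1*19^1 * 67^1*109^1*1487^1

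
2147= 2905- 758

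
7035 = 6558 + 477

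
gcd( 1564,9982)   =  46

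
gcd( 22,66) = 22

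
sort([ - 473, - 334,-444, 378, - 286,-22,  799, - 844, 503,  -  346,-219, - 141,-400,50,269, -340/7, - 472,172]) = [ - 844, - 473,- 472,-444 , - 400, - 346 ,-334, - 286,-219, - 141,-340/7,-22,50, 172,269,378, 503,799 ] 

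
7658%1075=133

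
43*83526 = 3591618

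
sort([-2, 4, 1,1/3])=[ - 2, 1/3,1,4]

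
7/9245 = 7/9245  =  0.00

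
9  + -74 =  - 65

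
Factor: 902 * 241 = 217382  =  2^1*11^1*41^1*241^1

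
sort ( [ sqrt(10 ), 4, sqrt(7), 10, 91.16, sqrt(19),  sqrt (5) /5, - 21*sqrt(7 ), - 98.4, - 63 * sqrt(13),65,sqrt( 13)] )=[-63*sqrt(13),-98.4 , - 21*sqrt(7 ), sqrt( 5 ) /5,sqrt( 7), sqrt ( 10),sqrt(13), 4, sqrt( 19), 10, 65, 91.16] 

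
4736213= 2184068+2552145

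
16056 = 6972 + 9084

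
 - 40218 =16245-56463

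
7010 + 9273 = 16283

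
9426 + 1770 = 11196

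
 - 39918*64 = -2554752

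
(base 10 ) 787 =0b1100010011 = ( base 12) 557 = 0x313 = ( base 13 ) 487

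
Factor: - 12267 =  - 3^2*29^1*47^1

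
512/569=512/569 = 0.90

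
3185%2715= 470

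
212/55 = 3 + 47/55 = 3.85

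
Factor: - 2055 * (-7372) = 2^2 * 3^1*5^1 *19^1*97^1*137^1 = 15149460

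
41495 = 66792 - 25297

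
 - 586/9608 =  - 293/4804 = - 0.06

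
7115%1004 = 87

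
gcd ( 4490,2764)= 2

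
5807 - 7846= - 2039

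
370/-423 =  - 1 + 53/423 = - 0.87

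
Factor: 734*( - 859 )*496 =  - 2^5*31^1*367^1*859^1 = -312730976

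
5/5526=5/5526 =0.00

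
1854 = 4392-2538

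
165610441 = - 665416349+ 831026790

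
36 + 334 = 370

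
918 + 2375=3293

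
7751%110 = 51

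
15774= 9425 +6349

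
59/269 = 59/269 = 0.22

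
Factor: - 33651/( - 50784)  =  11217/16928 = 2^( - 5)*3^1*23^(  -  2 )*  3739^1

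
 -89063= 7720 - 96783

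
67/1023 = 67/1023   =  0.07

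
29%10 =9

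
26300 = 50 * 526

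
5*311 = 1555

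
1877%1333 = 544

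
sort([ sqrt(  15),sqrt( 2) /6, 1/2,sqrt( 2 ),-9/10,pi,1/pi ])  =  [- 9/10, sqrt( 2)/6, 1/pi, 1/2,sqrt( 2),pi,sqrt(15 )] 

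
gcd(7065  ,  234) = 9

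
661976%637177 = 24799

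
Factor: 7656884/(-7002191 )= - 2^2 *7^ ( - 1 ) * 23^1*83227^1*1000313^( - 1) 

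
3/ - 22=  - 3/22 = - 0.14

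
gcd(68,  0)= 68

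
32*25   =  800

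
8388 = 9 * 932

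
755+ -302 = 453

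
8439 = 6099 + 2340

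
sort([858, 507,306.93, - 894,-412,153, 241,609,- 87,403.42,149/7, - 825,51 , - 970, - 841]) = [-970,-894, - 841,-825, - 412, - 87,149/7,51, 153,241, 306.93,403.42,507,609, 858 ]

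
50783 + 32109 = 82892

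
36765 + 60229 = 96994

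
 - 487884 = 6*( - 81314 ) 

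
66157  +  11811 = 77968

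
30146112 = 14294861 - - 15851251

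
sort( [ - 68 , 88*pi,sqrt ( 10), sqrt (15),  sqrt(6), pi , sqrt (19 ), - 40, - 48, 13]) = [ - 68, - 48, - 40,sqrt (6),  pi , sqrt(10 ) , sqrt( 15 ), sqrt( 19 ) , 13, 88*pi] 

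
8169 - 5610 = 2559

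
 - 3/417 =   -  1+ 138/139 = - 0.01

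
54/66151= 54/66151 = 0.00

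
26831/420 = 63 + 53/60=63.88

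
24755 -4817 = 19938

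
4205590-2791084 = 1414506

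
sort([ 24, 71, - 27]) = [ - 27, 24, 71]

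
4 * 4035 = 16140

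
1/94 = 1/94 = 0.01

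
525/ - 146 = - 525/146 = - 3.60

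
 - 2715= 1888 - 4603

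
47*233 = 10951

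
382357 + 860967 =1243324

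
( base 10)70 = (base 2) 1000110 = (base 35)20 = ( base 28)2e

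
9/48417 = 3/16139 = 0.00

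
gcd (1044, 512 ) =4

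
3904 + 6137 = 10041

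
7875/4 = 1968+3/4 = 1968.75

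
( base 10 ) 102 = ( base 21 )4I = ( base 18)5c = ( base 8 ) 146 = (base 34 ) 30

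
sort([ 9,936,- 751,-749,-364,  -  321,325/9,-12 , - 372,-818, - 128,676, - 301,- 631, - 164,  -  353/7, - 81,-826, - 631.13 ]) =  [-826,-818, - 751,-749, - 631.13,-631, - 372, - 364,- 321  , - 301 , - 164,-128 ,-81, - 353/7, - 12, 9,325/9,  676,936 ]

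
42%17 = 8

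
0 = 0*41022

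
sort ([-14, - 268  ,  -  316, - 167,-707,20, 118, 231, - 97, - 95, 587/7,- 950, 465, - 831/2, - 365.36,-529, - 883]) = [ - 950, - 883, - 707, - 529, - 831/2,-365.36, - 316, - 268, - 167, - 97, - 95,  -  14,20,  587/7, 118,231, 465 ]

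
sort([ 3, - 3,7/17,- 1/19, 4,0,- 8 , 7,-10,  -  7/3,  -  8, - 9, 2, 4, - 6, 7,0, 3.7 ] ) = [ -10, - 9, - 8,  -  8,  -  6, - 3, - 7/3, - 1/19, 0,0,7/17, 2,3, 3.7, 4, 4,7,7]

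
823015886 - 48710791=774305095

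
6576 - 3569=3007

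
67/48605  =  67/48605=0.00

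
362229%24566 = 18305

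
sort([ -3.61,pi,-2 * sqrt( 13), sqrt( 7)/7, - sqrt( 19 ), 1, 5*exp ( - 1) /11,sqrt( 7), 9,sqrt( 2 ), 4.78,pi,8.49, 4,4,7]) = [ - 2*sqrt( 13), - sqrt (19), - 3.61, 5*exp( -1 )/11, sqrt(7)/7,1,sqrt( 2), sqrt( 7), pi,pi, 4 , 4,  4.78 , 7,8.49, 9]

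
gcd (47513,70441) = 1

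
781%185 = 41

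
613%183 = 64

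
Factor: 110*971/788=53405/394 = 2^( - 1)*5^1*11^1*197^( - 1) *971^1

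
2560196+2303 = 2562499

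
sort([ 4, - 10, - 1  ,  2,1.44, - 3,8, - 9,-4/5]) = [  -  10, - 9, - 3,  -  1, - 4/5, 1.44,2 , 4,8 ] 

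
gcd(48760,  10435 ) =5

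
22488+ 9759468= 9781956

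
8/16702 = 4/8351 = 0.00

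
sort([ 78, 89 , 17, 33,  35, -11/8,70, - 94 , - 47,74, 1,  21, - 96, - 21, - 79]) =[ - 96, - 94, - 79 , - 47,  -  21, - 11/8,1,17,  21,  33 , 35,70,74, 78,89]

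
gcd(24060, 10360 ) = 20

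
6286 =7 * 898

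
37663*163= 6139069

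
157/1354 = 157/1354 = 0.12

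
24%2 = 0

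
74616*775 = 57827400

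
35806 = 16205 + 19601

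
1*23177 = 23177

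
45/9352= 45/9352 = 0.00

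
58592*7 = 410144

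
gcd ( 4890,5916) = 6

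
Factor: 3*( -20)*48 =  - 2880 = -2^6*3^2*5^1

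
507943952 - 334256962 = 173686990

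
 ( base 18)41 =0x49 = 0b1001001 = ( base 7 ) 133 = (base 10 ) 73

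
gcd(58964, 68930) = 2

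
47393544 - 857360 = 46536184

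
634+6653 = 7287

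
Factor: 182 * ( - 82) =- 14924 =- 2^2* 7^1* 13^1 *41^1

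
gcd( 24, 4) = 4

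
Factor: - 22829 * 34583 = - 789495307  =  - 37^1*617^1*34583^1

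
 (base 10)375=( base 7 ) 1044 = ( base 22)h1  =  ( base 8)567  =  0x177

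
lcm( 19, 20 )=380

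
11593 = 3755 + 7838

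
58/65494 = 29/32747= 0.00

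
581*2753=1599493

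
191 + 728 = 919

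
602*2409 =1450218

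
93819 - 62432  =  31387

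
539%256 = 27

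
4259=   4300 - 41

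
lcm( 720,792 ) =7920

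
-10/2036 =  - 5/1018 = - 0.00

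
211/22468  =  211/22468  =  0.01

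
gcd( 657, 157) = 1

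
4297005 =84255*51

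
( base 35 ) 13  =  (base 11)35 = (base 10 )38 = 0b100110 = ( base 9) 42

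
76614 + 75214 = 151828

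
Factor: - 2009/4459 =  - 41/91 = - 7^( - 1) * 13^( - 1) * 41^1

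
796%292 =212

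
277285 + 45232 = 322517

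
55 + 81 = 136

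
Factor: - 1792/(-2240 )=4/5 = 2^2 * 5^( - 1) 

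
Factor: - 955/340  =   - 191/68= - 2^(-2 )*17^( - 1 )*191^1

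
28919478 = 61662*469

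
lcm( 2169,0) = 0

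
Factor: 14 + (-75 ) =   -  61  =  -61^1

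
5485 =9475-3990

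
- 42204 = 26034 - 68238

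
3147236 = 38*82822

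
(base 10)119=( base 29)43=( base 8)167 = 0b1110111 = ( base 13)92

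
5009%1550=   359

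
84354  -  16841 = 67513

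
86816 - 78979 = 7837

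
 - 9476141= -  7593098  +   - 1883043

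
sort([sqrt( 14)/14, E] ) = [ sqrt( 14)/14 , E]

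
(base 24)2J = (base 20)37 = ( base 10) 67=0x43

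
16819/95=16819/95   =  177.04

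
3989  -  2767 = 1222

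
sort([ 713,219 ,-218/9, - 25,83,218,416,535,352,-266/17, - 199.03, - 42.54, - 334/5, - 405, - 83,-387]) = [ - 405, - 387,-199.03, - 83, - 334/5, - 42.54, - 25, - 218/9, - 266/17,83,218,219,352, 416,535,  713 ]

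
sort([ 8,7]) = [ 7,  8 ] 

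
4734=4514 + 220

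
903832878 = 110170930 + 793661948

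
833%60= 53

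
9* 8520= 76680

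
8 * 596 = 4768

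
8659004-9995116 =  - 1336112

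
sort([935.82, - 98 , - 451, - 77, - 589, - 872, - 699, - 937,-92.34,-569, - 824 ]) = [-937, - 872, - 824,-699, - 589,-569, - 451 , - 98, - 92.34, - 77, 935.82 ]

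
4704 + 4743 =9447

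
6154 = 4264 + 1890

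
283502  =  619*458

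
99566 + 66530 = 166096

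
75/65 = 15/13 = 1.15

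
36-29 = 7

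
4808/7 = 686 + 6/7= 686.86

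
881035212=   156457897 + 724577315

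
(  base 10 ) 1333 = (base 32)19L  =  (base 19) 3D3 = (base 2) 10100110101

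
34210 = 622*55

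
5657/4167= 1+1490/4167=1.36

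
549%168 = 45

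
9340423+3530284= 12870707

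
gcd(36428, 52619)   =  7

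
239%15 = 14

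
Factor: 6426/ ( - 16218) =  - 3^1  *  7^1* 53^(- 1 ) = - 21/53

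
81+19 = 100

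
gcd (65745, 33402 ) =3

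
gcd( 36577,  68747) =1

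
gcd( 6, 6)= 6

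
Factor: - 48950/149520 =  -2^( - 3)*3^( - 1)*5^1*7^( -1)*11^1 = - 55/168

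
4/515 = 4/515 = 0.01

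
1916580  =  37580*51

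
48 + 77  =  125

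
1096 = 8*137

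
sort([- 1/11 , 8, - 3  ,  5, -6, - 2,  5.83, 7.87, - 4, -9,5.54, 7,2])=[ - 9,  -  6, - 4, - 3,  -  2, - 1/11,2, 5,5.54, 5.83,7,7.87, 8]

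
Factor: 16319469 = 3^1 * 5439823^1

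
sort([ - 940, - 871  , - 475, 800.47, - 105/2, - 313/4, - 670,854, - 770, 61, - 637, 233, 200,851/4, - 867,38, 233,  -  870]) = [- 940, - 871,  -  870,- 867, - 770,-670, -637, - 475, -313/4, - 105/2, 38 , 61, 200,851/4, 233 , 233,800.47, 854] 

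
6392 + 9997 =16389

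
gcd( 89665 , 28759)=1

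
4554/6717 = 1518/2239= 0.68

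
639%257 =125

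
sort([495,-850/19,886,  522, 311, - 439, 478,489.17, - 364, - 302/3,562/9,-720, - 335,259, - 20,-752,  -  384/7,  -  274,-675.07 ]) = [ - 752 ,-720,-675.07,- 439, - 364, - 335, - 274, - 302/3, - 384/7,-850/19, - 20,562/9,259,311, 478, 489.17,  495,522,886]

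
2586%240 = 186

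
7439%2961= 1517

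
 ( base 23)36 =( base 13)5A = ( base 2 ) 1001011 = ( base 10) 75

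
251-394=-143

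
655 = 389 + 266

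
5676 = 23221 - 17545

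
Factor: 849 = 3^1*283^1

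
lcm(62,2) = 62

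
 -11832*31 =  - 366792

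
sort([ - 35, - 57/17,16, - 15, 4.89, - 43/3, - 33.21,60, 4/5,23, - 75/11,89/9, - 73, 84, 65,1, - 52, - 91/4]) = [ - 73, - 52, - 35, - 33.21,- 91/4, - 15,-43/3,- 75/11,  -  57/17 , 4/5, 1, 4.89,89/9,  16,  23,60,65,  84 ]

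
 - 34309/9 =-3813 + 8/9 = -3812.11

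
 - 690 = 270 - 960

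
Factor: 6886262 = 2^1*3443131^1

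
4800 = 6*800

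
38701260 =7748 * 4995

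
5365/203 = 185/7 = 26.43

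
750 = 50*15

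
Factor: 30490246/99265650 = 3^( - 1)*5^( - 2 )*11^(-1)*60161^(  -  1 )* 15245123^1 = 15245123/49632825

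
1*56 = 56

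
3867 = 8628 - 4761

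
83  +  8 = 91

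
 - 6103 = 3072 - 9175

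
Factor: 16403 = 47^1*349^1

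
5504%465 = 389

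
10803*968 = 10457304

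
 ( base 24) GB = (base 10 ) 395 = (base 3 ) 112122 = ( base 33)BW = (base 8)613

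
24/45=8/15=0.53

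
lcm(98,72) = 3528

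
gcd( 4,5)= 1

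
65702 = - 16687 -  - 82389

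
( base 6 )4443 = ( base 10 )1035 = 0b10000001011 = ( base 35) TK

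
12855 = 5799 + 7056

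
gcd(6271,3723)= 1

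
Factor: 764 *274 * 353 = 73895608 = 2^3*137^1*191^1* 353^1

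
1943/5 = 1943/5= 388.60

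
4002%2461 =1541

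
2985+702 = 3687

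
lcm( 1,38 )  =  38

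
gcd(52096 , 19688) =8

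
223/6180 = 223/6180=0.04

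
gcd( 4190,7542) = 838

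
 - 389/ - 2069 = 389/2069 = 0.19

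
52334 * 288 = 15072192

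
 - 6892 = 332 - 7224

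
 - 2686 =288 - 2974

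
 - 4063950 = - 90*45155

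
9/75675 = 3/25225 = 0.00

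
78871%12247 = 5389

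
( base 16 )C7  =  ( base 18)B1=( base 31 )6d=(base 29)6P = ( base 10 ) 199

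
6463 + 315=6778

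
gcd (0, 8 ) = 8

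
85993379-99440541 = - 13447162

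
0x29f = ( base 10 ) 671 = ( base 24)13N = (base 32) KV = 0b1010011111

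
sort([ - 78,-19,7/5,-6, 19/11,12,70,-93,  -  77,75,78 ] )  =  [ - 93,-78,  -  77, - 19,-6, 7/5,  19/11,12, 70 , 75, 78 ]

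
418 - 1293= - 875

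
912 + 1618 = 2530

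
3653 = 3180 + 473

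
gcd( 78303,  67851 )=3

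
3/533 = 3/533  =  0.01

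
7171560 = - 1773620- - 8945180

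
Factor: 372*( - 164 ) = -2^4*3^1*31^1*41^1= - 61008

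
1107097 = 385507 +721590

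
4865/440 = 11  +  5/88= 11.06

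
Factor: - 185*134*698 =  - 2^2*5^1*37^1*67^1*349^1 = - 17303420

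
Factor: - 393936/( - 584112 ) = 29^1*43^ ( - 1) = 29/43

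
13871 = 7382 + 6489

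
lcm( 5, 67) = 335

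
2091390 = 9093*230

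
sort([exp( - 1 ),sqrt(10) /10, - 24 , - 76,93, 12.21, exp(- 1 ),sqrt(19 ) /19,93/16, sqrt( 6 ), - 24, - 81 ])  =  [ - 81, - 76, - 24, - 24,sqrt(19)/19,sqrt(10)/10,exp( - 1),  exp( - 1), sqrt ( 6), 93/16, 12.21,93] 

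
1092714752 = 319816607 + 772898145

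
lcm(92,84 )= 1932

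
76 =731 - 655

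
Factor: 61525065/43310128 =2^( - 4 )*3^1 * 5^1 *7^1*37^(-1 ) *149^ ( - 1)*491^ ( - 1)*585953^1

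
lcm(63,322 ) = 2898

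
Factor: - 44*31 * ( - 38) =2^3 * 11^1 *19^1*31^1 = 51832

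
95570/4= 47785/2 = 23892.50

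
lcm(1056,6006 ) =96096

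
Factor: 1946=2^1*7^1*139^1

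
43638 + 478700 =522338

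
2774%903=65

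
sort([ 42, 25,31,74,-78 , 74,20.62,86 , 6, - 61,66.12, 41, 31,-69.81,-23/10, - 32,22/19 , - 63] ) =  [-78, - 69.81,  -  63, - 61, - 32, - 23/10,22/19 , 6,20.62,25,31,31,41,42,66.12,74, 74, 86]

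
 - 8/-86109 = 8/86109 = 0.00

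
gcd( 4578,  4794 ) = 6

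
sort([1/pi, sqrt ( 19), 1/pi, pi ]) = [ 1/pi,1/pi,pi, sqrt(19 )]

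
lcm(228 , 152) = 456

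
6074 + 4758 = 10832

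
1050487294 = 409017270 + 641470024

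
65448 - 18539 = 46909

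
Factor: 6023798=2^1*11^1*19^1*14411^1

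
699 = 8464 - 7765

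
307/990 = 307/990 = 0.31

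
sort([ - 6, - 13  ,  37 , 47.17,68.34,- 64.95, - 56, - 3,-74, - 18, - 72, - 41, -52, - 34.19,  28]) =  [ - 74, - 72,- 64.95, - 56, - 52 , - 41,-34.19, - 18,- 13, - 6, - 3,28, 37, 47.17, 68.34 ] 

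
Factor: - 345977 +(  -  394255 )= - 740232 = - 2^3 *3^3*23^1*149^1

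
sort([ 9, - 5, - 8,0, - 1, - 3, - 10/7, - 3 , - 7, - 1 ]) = [ - 8 , - 7, - 5, - 3, - 3,-10/7,-1,-1,0  ,  9 ] 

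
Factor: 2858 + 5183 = 11^1 * 17^1 * 43^1 = 8041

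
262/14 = 131/7  =  18.71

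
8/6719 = 8/6719 =0.00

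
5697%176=65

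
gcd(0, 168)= 168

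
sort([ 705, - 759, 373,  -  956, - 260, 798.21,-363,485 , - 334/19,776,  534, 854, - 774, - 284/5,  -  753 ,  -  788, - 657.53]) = [ - 956, - 788,-774, - 759 , - 753, - 657.53,-363, - 260, - 284/5, - 334/19, 373, 485,534,  705,776,798.21,854] 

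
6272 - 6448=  - 176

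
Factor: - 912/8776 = - 2^1* 3^1*19^1*1097^(  -  1) = - 114/1097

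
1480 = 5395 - 3915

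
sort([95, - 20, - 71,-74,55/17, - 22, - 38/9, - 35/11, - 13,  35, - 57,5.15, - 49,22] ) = [ - 74, - 71, - 57, - 49 , - 22, - 20, - 13,-38/9, - 35/11, 55/17, 5.15, 22, 35, 95 ] 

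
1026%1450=1026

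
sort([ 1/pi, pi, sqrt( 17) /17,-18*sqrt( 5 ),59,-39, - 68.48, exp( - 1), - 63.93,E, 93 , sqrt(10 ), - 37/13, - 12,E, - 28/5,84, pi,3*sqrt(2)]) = [ - 68.48, - 63.93, - 18*sqrt (5), - 39, - 12, - 28/5, - 37/13,sqrt(17)/17, 1/pi, exp( - 1 ),E, E, pi,pi, sqrt ( 10 ), 3*sqrt(2),59,84,93 ]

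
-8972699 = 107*(  -  83857)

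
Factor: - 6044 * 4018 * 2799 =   -  67973132808 = - 2^3*3^2*7^2*41^1*311^1*1511^1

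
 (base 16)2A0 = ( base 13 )3c9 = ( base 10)672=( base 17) 259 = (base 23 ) 165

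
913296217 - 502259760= 411036457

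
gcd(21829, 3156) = 263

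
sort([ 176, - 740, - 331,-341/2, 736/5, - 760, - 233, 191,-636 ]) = [ - 760 , - 740, - 636,-331,  -  233, - 341/2,736/5,176, 191] 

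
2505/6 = 417 + 1/2 = 417.50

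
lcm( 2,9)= 18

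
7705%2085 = 1450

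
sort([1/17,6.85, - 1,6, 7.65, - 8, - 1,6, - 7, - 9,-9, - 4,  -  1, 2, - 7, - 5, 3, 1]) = [ - 9, - 9, -8, - 7, - 7,-5, - 4, - 1, - 1, - 1,  1/17,1, 2,3,6,6, 6.85 , 7.65]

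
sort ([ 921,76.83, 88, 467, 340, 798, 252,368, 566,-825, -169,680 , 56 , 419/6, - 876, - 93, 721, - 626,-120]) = [-876,-825,- 626,-169  ,-120, - 93, 56, 419/6, 76.83, 88, 252,340,368, 467, 566,  680,721,798, 921 ]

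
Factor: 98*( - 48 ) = - 4704  =  - 2^5*3^1*7^2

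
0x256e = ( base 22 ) JHC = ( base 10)9582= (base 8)22556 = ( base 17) 1g2b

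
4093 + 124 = 4217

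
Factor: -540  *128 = -69120  =  -  2^9*3^3 * 5^1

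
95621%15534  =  2417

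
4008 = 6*668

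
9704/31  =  9704/31 = 313.03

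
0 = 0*208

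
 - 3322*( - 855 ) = 2840310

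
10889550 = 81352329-70462779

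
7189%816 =661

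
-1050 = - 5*210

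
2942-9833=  - 6891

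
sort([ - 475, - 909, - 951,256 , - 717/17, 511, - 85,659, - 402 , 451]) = [-951,- 909,- 475, - 402,  -  85, - 717/17, 256, 451,511, 659 ] 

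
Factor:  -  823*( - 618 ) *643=2^1*3^1*103^1*643^1*823^1 =327038802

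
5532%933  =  867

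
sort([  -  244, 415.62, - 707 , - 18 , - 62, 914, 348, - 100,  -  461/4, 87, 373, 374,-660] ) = [ - 707, - 660 , - 244,  -  461/4, - 100, - 62, - 18, 87, 348, 373, 374 , 415.62,914] 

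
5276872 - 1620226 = 3656646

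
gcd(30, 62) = 2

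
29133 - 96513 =-67380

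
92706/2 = 46353 = 46353.00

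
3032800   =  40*75820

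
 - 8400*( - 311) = 2612400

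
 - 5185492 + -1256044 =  - 6441536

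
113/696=113/696 = 0.16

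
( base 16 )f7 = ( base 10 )247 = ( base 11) 205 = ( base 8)367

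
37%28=9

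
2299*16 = 36784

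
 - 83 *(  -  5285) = 438655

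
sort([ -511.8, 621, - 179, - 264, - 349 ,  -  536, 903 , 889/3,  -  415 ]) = [ - 536, - 511.8, - 415,  -  349, - 264 , - 179, 889/3, 621, 903]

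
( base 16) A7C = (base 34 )2AW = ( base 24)4fk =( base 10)2684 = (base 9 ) 3612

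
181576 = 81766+99810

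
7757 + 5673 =13430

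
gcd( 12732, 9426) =6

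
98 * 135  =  13230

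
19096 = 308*62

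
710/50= 14+1/5= 14.20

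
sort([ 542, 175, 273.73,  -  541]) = [ - 541, 175 , 273.73, 542] 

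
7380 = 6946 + 434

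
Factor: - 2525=-5^2*101^1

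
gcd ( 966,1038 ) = 6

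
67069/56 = 67069/56 = 1197.66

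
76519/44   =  76519/44=1739.07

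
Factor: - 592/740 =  - 4/5 = - 2^2*5^( - 1 ) 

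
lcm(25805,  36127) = 180635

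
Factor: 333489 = 3^1*13^1*17^1 * 503^1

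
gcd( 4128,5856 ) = 96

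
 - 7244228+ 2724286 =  - 4519942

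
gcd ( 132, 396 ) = 132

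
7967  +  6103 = 14070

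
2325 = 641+1684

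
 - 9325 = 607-9932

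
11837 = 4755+7082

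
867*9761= 8462787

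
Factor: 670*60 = 2^3 * 3^1*5^2*67^1=40200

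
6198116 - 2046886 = 4151230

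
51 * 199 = 10149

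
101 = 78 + 23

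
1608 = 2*804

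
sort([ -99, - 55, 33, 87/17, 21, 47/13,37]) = [ - 99,  -  55, 47/13,87/17 , 21, 33, 37] 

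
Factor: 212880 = 2^4* 3^1 *5^1*887^1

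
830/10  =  83=83.00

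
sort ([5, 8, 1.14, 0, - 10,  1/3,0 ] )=[ - 10,0,0,1/3, 1.14, 5,8]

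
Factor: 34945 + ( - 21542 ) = 13403 = 13^1 * 1031^1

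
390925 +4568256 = 4959181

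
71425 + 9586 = 81011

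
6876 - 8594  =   - 1718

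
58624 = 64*916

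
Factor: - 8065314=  - 2^1 * 3^2 * 448073^1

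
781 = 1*781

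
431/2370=431/2370 = 0.18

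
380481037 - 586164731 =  - 205683694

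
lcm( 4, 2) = 4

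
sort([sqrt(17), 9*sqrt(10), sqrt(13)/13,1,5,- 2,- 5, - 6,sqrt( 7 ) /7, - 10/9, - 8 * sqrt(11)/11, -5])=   [ - 6, -5, - 5, - 8*sqrt( 11)/11,- 2, - 10/9 , sqrt ( 13 )/13,sqrt( 7)/7, 1,sqrt( 17),5,9*sqrt( 10)]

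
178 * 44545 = 7929010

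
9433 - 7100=2333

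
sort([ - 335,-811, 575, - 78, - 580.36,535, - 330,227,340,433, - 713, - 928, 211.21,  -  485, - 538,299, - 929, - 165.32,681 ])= [ - 929, - 928, - 811, - 713, - 580.36,  -  538, - 485, - 335, - 330,-165.32,-78,211.21, 227 , 299 , 340,433 , 535,575,681]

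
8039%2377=908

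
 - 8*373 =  - 2984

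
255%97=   61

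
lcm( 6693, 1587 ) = 153939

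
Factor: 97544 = 2^3*89^1*137^1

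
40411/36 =40411/36 = 1122.53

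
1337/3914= 1337/3914 = 0.34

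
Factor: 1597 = 1597^1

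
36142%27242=8900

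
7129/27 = 264  +  1/27 = 264.04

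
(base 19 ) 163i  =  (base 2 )10001110001100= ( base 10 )9100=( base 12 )5324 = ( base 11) 6923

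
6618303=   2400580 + 4217723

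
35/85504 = 35/85504 = 0.00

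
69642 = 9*7738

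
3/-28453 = - 1 + 28450/28453  =  -0.00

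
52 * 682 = 35464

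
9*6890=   62010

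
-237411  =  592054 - 829465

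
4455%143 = 22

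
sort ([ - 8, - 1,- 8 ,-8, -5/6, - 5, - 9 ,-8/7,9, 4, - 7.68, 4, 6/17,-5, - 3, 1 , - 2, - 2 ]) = [-9 , - 8, - 8, - 8,-7.68, -5, - 5 , - 3 ,-2 , - 2, - 8/7, - 1, - 5/6,6/17,  1,4,4 , 9]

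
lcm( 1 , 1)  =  1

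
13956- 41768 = -27812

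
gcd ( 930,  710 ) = 10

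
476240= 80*5953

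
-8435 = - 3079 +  - 5356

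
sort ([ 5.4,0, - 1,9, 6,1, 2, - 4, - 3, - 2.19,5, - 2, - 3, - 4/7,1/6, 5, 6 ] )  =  [ - 4, - 3,  -  3, - 2.19, - 2,-1, - 4/7, 0,1/6, 1,2, 5,5 , 5.4, 6, 6, 9] 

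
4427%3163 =1264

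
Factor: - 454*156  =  -2^3*3^1*13^1*227^1 = - 70824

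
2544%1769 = 775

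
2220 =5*444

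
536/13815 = 536/13815 = 0.04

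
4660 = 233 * 20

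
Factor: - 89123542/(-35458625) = 2^1 * 5^( - 3)*3583^1 * 12437^1 * 283669^( - 1)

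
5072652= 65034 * 78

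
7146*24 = 171504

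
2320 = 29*80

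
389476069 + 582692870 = 972168939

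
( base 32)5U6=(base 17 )1410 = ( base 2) 1011111000110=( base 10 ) 6086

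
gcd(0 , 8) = 8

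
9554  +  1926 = 11480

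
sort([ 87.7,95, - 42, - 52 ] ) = [ - 52,-42,87.7,95 ] 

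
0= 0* 8794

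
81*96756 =7837236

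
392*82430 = 32312560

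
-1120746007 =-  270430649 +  - 850315358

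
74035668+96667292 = 170702960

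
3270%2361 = 909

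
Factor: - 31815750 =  - 2^1*3^1*  5^3*59^1*719^1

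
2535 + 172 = 2707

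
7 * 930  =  6510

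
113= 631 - 518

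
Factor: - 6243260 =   -  2^2* 5^1*83^1*3761^1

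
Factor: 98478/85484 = 49239/42742 = 2^ ( - 1 )*3^2*7^( - 1)*43^ ( -1)*71^(-1)*5471^1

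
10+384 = 394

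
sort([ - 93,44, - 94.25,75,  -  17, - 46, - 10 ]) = [  -  94.25, - 93, - 46, - 17, -10,44,75 ] 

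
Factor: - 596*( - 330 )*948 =186452640 = 2^5*  3^2*5^1*11^1*79^1*149^1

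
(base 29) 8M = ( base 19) D7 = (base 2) 11111110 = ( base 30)8E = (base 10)254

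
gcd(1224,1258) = 34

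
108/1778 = 54/889=0.06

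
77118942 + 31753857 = 108872799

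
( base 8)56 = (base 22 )22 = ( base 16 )2E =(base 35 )1b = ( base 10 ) 46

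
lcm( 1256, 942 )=3768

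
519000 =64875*8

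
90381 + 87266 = 177647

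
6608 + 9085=15693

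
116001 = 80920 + 35081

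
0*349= 0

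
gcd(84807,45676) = 1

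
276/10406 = 138/5203=0.03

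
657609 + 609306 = 1266915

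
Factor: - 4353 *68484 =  - 298110852 = -  2^2* 3^2*13^1*439^1 * 1451^1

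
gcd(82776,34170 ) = 6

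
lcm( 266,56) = 1064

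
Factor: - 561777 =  - 3^1*199^1*941^1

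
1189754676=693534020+496220656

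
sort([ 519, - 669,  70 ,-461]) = [ - 669, - 461, 70,  519]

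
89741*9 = 807669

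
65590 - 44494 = 21096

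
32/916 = 8/229 = 0.03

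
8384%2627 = 503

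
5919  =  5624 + 295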